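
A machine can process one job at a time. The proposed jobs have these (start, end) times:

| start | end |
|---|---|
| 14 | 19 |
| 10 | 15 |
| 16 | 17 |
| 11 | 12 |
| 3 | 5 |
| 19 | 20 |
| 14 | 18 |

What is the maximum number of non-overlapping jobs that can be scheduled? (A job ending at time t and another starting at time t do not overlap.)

4

By end time: (3,5), (11,12), (10,15), (16,17), (14,18), (14,19), (19,20).
Pick (3,5); next start ≥ 5 → (11,12); next start ≥ 12 → (16,17); next start ≥ 17 → (19,20).
Selected 4 jobs.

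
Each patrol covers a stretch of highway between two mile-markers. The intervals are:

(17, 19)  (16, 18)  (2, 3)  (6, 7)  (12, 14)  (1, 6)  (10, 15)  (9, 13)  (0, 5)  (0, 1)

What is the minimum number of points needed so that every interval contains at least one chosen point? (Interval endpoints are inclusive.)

5

Sorted: [0,1] [2,3] [0,5] [1,6] [6,7] [9,13] [12,14] [10,15] [16,18] [17,19]
{[0,1]} hit by 1; {[2,3],[0,5],[1,6]} hit by 3; {[6,7]} hit by 7; {[9,13],[12,14],[10,15]} hit by 13; {[16,18],[17,19]} hit by 18.
Points: 1, 3, 7, 13, 18 (5 total).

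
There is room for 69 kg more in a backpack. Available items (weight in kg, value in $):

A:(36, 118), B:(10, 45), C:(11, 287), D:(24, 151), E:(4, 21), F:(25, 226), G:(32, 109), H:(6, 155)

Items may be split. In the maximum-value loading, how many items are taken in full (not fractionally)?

4

Sort by value per unit weight and fill in that order.
Ratios (sorted): C 26.09, H 25.83, F 9.04, D 6.29, E 5.25, B 4.50, G 3.41, A 3.28
take C (11 @ 287); take H (6 @ 155); take F (25 @ 226); take D (24 @ 151); take 3/4 of E → 15.75. Capacity used 69/69.
4 item(s) taken whole; one partial (take 3/4 of E).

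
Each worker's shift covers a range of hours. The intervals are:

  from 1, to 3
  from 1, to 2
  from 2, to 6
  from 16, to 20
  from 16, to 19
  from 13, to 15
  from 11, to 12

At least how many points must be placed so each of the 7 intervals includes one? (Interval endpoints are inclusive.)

Sorted: [1,2] [1,3] [2,6] [11,12] [13,15] [16,19] [16,20]
{[1,2],[1,3],[2,6]} hit by 2; {[11,12]} hit by 12; {[13,15]} hit by 15; {[16,19],[16,20]} hit by 19.
Points: 2, 12, 15, 19 (4 total).

4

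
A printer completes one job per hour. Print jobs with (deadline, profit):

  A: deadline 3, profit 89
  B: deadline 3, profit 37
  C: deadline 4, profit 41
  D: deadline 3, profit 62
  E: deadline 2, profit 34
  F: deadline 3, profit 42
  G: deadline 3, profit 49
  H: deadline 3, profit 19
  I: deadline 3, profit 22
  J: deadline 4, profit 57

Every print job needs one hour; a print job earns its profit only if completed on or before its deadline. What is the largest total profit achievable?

257

Take jobs in profit order; each goes to the latest open slot no later than its deadline.
By profit: A(d3,89), D(d3,62), J(d4,57), G(d3,49), F(d3,42), C(d4,41), B(d3,37), E(d2,34), I(d3,22), H(d3,19)
A→slot 3; D→slot 2; J→slot 4; G→slot 1; F skipped; C skipped; B skipped; E skipped; I skipped; H skipped.
Profit = 49 + 62 + 89 + 57 = 257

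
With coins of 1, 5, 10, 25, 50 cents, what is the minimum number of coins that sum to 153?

Use the largest denomination that fits, subtract, and repeat.
153 = 3×50 + 3×1
Total coins = 3 + 3 = 6

6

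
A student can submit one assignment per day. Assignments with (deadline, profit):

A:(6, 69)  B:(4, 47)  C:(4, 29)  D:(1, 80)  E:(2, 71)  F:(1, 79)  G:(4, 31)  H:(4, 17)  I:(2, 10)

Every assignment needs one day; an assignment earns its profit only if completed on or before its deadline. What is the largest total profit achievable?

Profit order: D=80 F=79 E=71 A=69 B=47 G=31 C=29 H=17 I=10
Assign: D→slot 1, F skipped, E→slot 2, A→slot 6, B→slot 4, G→slot 3, C skipped, H skipped, I skipped.
Slots: [1:D] [2:E] [3:G] [4:B] [6:A]
Profit = 80 + 71 + 31 + 47 + 69 = 298

298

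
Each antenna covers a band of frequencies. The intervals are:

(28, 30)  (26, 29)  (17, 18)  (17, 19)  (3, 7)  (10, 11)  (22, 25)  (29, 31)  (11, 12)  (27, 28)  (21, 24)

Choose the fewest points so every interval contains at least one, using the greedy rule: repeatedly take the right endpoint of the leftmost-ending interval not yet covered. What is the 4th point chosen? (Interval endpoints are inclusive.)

Process intervals by earliest right end; each time one isn't hit yet, stab at its right endpoint.
By right end: [3,7]  [10,11]  [11,12]  [17,18]  [17,19]  [21,24]  [22,25]  [27,28]  [26,29]  [28,30]  [29,31]
[3,7] uncovered → point at 7; [10,11] uncovered → point at 11; [17,18] uncovered → point at 18; [21,24] uncovered → point at 24; [27,28] uncovered → point at 28; [29,31] uncovered → point at 31.
Points: 7, 11, 18, 24, 28, 31 (6 total).

24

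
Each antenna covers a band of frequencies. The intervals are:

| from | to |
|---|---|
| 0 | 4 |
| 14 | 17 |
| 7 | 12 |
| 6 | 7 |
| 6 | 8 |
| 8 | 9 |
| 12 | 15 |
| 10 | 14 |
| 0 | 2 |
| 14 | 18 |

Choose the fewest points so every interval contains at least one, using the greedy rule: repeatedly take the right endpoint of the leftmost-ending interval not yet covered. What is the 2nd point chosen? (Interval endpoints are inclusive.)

7

Sorted: [0,2] [0,4] [6,7] [6,8] [8,9] [7,12] [10,14] [12,15] [14,17] [14,18]
{[0,2],[0,4]} hit by 2; {[6,7],[6,8]} hit by 7; {[8,9],[7,12]} hit by 9; {[10,14],[12,15],[14,17],[14,18]} hit by 14.
Points: 2, 7, 9, 14 (4 total).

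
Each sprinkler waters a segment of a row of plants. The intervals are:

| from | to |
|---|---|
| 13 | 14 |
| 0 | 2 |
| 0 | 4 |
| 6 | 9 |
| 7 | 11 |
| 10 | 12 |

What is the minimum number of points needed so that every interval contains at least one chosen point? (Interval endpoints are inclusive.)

Sort by right endpoint; whenever an interval is uncovered, place a point at its right end.
By right end: [0,2]  [0,4]  [6,9]  [7,11]  [10,12]  [13,14]
[0,2] uncovered → point at 2; [6,9] uncovered → point at 9; [10,12] uncovered → point at 12; [13,14] uncovered → point at 14.
Points: 2, 9, 12, 14 (4 total).

4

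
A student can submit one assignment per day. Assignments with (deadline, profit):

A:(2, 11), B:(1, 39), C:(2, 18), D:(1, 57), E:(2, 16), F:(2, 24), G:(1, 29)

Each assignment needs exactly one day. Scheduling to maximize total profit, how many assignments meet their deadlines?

Sort by profit descending; place each in the latest free slot ≤ its deadline.
Profit order: D=57 B=39 G=29 F=24 C=18 E=16 A=11
Assign: D→slot 1, B skipped, G skipped, F→slot 2, C skipped, E skipped, A skipped.
Slots: [1:D] [2:F]
2 of 7 scheduled.

2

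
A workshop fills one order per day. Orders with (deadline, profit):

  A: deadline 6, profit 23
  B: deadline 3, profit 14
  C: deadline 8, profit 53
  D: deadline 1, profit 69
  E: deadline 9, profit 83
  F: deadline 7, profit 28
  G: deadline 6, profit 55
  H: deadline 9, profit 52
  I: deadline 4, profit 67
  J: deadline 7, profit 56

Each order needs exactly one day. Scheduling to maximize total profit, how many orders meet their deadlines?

9

Take jobs in profit order; each goes to the latest open slot no later than its deadline.
Profit order: E=83 D=69 I=67 J=56 G=55 C=53 H=52 F=28 A=23 B=14
Assign: E→slot 9, D→slot 1, I→slot 4, J→slot 7, G→slot 6, C→slot 8, H→slot 5, F→slot 3, A→slot 2, B skipped.
Slots: [1:D] [2:A] [3:F] [4:I] [5:H] [6:G] [7:J] [8:C] [9:E]
9 of 10 scheduled.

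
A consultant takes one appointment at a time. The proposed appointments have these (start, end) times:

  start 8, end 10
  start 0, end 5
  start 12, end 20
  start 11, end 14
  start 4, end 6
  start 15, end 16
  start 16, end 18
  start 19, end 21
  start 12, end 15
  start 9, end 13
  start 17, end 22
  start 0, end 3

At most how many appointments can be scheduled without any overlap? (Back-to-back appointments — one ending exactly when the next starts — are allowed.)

7

Order by finish time; keep every interval that doesn't clash with the previous kept one.
By end time: (0,3), (0,5), (4,6), (8,10), (9,13), (11,14), (12,15), (15,16), (16,18), (12,20), (19,21), (17,22).
Pick (0,3); next start ≥ 3 → (4,6); next start ≥ 6 → (8,10); next start ≥ 10 → (11,14); next start ≥ 14 → (15,16); next start ≥ 16 → (16,18); next start ≥ 18 → (19,21).
Selected 7 appointments.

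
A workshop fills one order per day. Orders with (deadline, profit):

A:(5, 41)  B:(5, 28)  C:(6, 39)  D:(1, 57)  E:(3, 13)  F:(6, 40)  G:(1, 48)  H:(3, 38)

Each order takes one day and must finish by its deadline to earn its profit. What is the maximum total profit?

Profit order: D=57 G=48 A=41 F=40 C=39 H=38 B=28 E=13
Assign: D→slot 1, G skipped, A→slot 5, F→slot 6, C→slot 4, H→slot 3, B→slot 2, E skipped.
Slots: [1:D] [2:B] [3:H] [4:C] [5:A] [6:F]
Profit = 57 + 28 + 38 + 39 + 41 + 40 = 243

243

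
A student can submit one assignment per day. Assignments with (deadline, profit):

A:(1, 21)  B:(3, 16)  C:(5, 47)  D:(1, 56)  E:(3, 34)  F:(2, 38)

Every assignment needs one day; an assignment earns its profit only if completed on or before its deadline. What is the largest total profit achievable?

Sort by profit descending; place each in the latest free slot ≤ its deadline.
By profit: D(d1,56), C(d5,47), F(d2,38), E(d3,34), A(d1,21), B(d3,16)
D→slot 1; C→slot 5; F→slot 2; E→slot 3; A skipped; B skipped.
Profit = 56 + 38 + 34 + 47 = 175

175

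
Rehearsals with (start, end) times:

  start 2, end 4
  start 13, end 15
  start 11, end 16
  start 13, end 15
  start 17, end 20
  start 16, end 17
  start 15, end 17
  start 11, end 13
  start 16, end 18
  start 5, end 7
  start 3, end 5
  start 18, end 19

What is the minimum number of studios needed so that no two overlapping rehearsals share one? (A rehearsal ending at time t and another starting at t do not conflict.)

Events (time:±→running): 2:+→1 3:+→2 4:-→1 5:-→0 5:+→1 7:-→0 11:+→1 11:+→2 13:-→1 13:+→2 13:+→3 … peak 3.

3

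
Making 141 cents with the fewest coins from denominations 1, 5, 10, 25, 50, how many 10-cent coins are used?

1

Greedy: take as many of the largest coin as possible, then repeat with the remainder.
141 − 2×50→41 − 1×25→16 − 1×10→6 − 1×5→1 − 1×1→0
Count of 10: 1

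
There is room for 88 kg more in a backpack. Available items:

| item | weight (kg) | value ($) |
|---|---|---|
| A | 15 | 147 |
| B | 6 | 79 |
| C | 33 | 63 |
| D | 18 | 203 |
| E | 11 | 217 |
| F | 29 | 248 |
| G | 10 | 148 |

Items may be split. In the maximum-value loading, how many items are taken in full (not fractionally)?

Sort by value per unit weight and fill in that order.
Order: E (217/11=19.73) > G (148/10=14.80) > B (79/6=13.17) > D (203/18=11.28) > A (147/15=9.80) > F (248/29=8.55) > C (63/33=1.91)
Fill: take E (11 @ 217) → take G (10 @ 148) → take B (6 @ 79) → take D (18 @ 203) → take A (15 @ 147) → take 28/29 of F → 239.45; 88/88 used.
5 item(s) taken whole; one partial (take 28/29 of F).

5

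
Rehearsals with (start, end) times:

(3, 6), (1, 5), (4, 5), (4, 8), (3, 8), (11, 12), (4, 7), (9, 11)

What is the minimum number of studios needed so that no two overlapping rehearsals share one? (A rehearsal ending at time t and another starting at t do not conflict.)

6

The answer is the maximum number of intervals overlapping at any instant.
starts: [1, 3, 3, 4, 4, 4, 9, 11]
ends:   [5, 5, 6, 7, 8, 8, 11, 12]
s1→1 s3→2 s3→3 s4→4 s4→5 s4→6  — peak 6.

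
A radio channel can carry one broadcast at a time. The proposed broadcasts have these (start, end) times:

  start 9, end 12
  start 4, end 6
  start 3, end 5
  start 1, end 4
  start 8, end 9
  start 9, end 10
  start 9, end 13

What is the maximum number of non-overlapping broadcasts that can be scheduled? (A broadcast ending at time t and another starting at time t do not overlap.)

4

By end time: (1,4), (3,5), (4,6), (8,9), (9,10), (9,12), (9,13).
Pick (1,4); next start ≥ 4 → (4,6); next start ≥ 6 → (8,9); next start ≥ 9 → (9,10).
Selected 4 broadcasts.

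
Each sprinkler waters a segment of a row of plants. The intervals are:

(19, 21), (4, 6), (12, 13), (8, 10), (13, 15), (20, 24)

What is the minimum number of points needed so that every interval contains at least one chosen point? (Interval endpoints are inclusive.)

Sort by right endpoint; whenever an interval is uncovered, place a point at its right end.
Sorted: [4,6] [8,10] [12,13] [13,15] [19,21] [20,24]
{[4,6]} hit by 6; {[8,10]} hit by 10; {[12,13],[13,15]} hit by 13; {[19,21],[20,24]} hit by 21.
Points: 6, 10, 13, 21 (4 total).

4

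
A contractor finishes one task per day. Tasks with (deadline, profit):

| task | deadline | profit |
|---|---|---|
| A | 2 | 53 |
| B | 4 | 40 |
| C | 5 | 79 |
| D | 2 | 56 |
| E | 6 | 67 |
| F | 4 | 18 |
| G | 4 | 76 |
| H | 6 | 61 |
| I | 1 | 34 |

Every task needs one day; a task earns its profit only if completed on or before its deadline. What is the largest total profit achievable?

Take jobs in profit order; each goes to the latest open slot no later than its deadline.
By profit: C(d5,79), G(d4,76), E(d6,67), H(d6,61), D(d2,56), A(d2,53), B(d4,40), I(d1,34), F(d4,18)
C→slot 5; G→slot 4; E→slot 6; H→slot 3; D→slot 2; A→slot 1; B skipped; I skipped; F skipped.
Profit = 53 + 56 + 61 + 76 + 79 + 67 = 392

392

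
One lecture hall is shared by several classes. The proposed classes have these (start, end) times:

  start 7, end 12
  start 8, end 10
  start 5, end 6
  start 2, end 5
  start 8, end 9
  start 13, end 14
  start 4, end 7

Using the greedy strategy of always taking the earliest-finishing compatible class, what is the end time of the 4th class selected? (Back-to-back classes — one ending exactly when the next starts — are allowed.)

14

By end time: (2,5), (5,6), (4,7), (8,9), (8,10), (7,12), (13,14).
Pick (2,5); next start ≥ 5 → (5,6); next start ≥ 6 → (8,9); next start ≥ 9 → (13,14).
Selected: (2,5) (5,6) (8,9) (13,14)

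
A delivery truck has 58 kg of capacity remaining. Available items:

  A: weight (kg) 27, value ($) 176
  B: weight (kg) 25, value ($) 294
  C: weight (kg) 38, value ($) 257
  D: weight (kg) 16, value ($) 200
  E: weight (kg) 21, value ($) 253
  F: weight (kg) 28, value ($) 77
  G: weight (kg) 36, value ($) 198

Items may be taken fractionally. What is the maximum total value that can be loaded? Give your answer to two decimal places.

Order: D (200/16=12.50) > E (253/21=12.05) > B (294/25=11.76) > C (257/38=6.76) > A (176/27=6.52) > G (198/36=5.50) > F (77/28=2.75)
Fill: take D (16 @ 200) → take E (21 @ 253) → take 21/25 of B → 246.96; 58/58 used.
Total value = 699.96

699.96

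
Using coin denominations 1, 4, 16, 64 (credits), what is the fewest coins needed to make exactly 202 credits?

7

202 − 3×64→10 − 2×4→2 − 2×1→0
Total coins = 3 + 2 + 2 = 7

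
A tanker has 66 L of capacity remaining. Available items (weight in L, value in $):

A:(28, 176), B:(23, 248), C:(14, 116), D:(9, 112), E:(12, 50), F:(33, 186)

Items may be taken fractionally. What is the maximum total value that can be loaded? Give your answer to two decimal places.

Greedy by value/weight ratio, highest first.
Order: D (112/9=12.44) > B (248/23=10.78) > C (116/14=8.29) > A (176/28=6.29) > F (186/33=5.64) > E (50/12=4.17)
Fill: take D (9 @ 112) → take B (23 @ 248) → take C (14 @ 116) → take 20/28 of A → 125.71; 66/66 used.
Total value = 601.71

601.71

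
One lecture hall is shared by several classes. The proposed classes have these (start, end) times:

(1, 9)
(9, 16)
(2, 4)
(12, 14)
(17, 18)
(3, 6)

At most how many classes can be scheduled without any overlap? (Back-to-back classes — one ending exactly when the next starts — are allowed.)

3

Sorted by end: (2,4)  (3,6)  (1,9)  (12,14)  (9,16)  (17,18)
take (2,4); skip (1,9); take (12,14); skip (9,16); take (17,18).
Selected 3 classes.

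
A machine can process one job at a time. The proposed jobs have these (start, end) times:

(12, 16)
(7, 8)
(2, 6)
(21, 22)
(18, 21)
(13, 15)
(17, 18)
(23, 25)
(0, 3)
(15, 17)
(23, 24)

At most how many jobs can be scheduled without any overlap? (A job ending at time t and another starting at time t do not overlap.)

8

Sort by end time and greedily take each interval whose start is ≥ the last chosen end.
Sorted by end: (0,3)  (2,6)  (7,8)  (13,15)  (12,16)  (15,17)  (17,18)  (18,21)  (21,22)  (23,24)  (23,25)
take (0,3); take (7,8); take (13,15); skip (12,16); take (15,17); take (17,18); take (18,21); take (21,22); take (23,24).
Selected 8 jobs.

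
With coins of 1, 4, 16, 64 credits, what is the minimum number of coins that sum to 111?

111 − 1×64→47 − 2×16→15 − 3×4→3 − 3×1→0
Total coins = 1 + 2 + 3 + 3 = 9

9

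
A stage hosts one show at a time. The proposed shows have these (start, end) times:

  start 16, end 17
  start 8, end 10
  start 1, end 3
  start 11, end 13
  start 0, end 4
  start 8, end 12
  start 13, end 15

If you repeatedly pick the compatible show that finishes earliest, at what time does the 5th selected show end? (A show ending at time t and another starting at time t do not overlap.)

17

Greedy by earliest finish: after sorting by end time, pick each interval compatible with the last pick.
By end time: (1,3), (0,4), (8,10), (8,12), (11,13), (13,15), (16,17).
Pick (1,3); next start ≥ 3 → (8,10); next start ≥ 10 → (11,13); next start ≥ 13 → (13,15); next start ≥ 15 → (16,17).
Selected: (1,3) (8,10) (11,13) (13,15) (16,17)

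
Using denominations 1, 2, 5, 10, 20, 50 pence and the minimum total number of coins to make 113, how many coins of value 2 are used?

1

Use the largest denomination that fits, subtract, and repeat.
113 − 2×50→13 − 1×10→3 − 1×2→1 − 1×1→0
Count of 2: 1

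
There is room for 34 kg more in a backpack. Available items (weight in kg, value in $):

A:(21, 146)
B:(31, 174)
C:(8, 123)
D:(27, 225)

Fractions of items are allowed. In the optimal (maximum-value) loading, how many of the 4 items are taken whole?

Greedy by value/weight ratio, highest first.
Ratios (sorted): C 15.38, D 8.33, A 6.95, B 5.61
take C (8 @ 123); take 26/27 of D → 216.67. Capacity used 34/34.
1 item(s) taken whole; one partial (take 26/27 of D).

1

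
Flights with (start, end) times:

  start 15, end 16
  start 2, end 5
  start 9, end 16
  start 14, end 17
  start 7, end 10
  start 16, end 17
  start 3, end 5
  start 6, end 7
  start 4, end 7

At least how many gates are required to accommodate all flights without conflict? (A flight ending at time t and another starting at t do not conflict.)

Events (time:±→running): 2:+→1 3:+→2 4:+→3 … peak 3.

3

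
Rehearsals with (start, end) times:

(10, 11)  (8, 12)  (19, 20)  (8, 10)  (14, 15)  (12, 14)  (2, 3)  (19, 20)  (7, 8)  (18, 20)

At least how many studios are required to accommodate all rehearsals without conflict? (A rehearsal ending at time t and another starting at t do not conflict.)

3

starts: [2, 7, 8, 8, 10, 12, 14, 18, 19, 19]
ends:   [3, 8, 10, 11, 12, 14, 15, 20, 20, 20]
s2→1 e3→0 s7→1 e8→0 s8→1 s8→2 e10→1 s10→2 e11→1 e12→0 s12→1 e14→0 s14→1 e15→0 s18→1 s19→2 s19→3  — peak 3.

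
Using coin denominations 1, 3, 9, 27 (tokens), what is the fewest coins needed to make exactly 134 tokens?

Greedy: take as many of the largest coin as possible, then repeat with the remainder.
134 = 4×27 + 2×9 + 2×3 + 2×1
Total coins = 4 + 2 + 2 + 2 = 10

10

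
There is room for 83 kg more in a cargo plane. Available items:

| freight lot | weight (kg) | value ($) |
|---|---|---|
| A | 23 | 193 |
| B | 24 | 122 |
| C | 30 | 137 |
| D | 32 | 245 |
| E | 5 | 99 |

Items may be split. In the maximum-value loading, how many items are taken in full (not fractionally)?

Order: E (99/5=19.80) > A (193/23=8.39) > D (245/32=7.66) > B (122/24=5.08) > C (137/30=4.57)
Fill: take E (5 @ 99) → take A (23 @ 193) → take D (32 @ 245) → take 23/24 of B → 116.92; 83/83 used.
3 item(s) taken whole; one partial (take 23/24 of B).

3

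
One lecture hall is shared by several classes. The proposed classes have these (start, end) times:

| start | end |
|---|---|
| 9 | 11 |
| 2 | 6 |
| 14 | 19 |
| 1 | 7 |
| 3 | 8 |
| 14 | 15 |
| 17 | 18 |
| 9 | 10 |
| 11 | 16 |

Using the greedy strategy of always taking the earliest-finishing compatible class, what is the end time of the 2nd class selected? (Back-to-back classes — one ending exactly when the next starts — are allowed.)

10

Sorted by end: (2,6)  (1,7)  (3,8)  (9,10)  (9,11)  (14,15)  (11,16)  (17,18)  (14,19)
take (2,6); take (9,10); take (14,15); skip (11,16); take (17,18); skip (14,19).
Selected: (2,6) (9,10) (14,15) (17,18)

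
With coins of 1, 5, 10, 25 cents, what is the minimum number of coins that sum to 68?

68 − 2×25→18 − 1×10→8 − 1×5→3 − 3×1→0
Total coins = 2 + 1 + 1 + 3 = 7

7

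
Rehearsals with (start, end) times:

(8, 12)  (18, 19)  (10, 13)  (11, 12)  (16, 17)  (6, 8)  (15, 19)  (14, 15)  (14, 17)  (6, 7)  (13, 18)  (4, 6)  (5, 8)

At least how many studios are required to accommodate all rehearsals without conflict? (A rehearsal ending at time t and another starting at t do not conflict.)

4

Count concurrent intervals with a sweep; the peak is the room count.
starts: [4, 5, 6, 6, 8, 10, 11, 13, 14, 14, 15, 16, 18]
ends:   [6, 7, 8, 8, 12, 12, 13, 15, 17, 17, 18, 19, 19]
s4→1 s5→2 e6→1 s6→2 s6→3 e7→2 e8→1 e8→0 s8→1 s10→2 s11→3 e12→2 e12→1 e13→0 s13→1 s14→2 s14→3 e15→2 s15→3 s16→4  — peak 4.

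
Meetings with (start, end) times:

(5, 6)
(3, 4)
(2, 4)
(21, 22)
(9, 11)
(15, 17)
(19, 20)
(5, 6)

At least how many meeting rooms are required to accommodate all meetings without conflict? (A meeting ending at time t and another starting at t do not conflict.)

Events (time:±→running): 2:+→1 3:+→2 … peak 2.

2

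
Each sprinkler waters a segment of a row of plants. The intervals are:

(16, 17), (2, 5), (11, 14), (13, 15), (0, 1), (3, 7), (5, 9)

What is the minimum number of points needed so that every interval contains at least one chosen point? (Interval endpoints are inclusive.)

By right end: [0,1]  [2,5]  [3,7]  [5,9]  [11,14]  [13,15]  [16,17]
[0,1] uncovered → point at 1; [2,5] uncovered → point at 5; [11,14] uncovered → point at 14; [16,17] uncovered → point at 17.
Points: 1, 5, 14, 17 (4 total).

4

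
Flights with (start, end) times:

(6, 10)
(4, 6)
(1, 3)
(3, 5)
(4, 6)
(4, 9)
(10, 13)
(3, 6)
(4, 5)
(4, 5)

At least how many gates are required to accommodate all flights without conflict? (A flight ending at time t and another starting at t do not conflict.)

Count concurrent intervals with a sweep; the peak is the room count.
Events (time:±→running): 1:+→1 3:-→0 3:+→1 3:+→2 4:+→3 4:+→4 4:+→5 4:+→6 4:+→7 … peak 7.

7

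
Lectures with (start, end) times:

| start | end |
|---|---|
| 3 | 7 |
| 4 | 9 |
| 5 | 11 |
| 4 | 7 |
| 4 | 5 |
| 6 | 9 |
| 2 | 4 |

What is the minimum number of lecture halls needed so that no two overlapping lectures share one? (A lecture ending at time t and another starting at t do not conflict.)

Count concurrent intervals with a sweep; the peak is the room count.
Events (time:±→running): 2:+→1 3:+→2 4:-→1 4:+→2 4:+→3 4:+→4 5:-→3 5:+→4 6:+→5 … peak 5.

5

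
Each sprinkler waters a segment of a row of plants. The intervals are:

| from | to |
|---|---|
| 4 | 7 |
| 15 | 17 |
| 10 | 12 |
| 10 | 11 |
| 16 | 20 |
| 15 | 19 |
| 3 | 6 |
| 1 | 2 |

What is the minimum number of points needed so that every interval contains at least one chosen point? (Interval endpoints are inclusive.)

Process intervals by earliest right end; each time one isn't hit yet, stab at its right endpoint.
By right end: [1,2]  [3,6]  [4,7]  [10,11]  [10,12]  [15,17]  [15,19]  [16,20]
[1,2] uncovered → point at 2; [3,6] uncovered → point at 6; [10,11] uncovered → point at 11; [15,17] uncovered → point at 17.
Points: 2, 6, 11, 17 (4 total).

4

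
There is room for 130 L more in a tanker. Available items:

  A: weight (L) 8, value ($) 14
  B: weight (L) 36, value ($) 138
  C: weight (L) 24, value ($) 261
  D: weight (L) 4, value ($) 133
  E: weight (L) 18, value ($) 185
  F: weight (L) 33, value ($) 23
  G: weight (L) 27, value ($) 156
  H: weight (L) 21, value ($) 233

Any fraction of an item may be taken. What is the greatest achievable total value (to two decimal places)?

1106.00

Sort by value per unit weight and fill in that order.
Order: D (133/4=33.25) > H (233/21=11.10) > C (261/24=10.88) > E (185/18=10.28) > G (156/27=5.78) > B (138/36=3.83) > A (14/8=1.75) > F (23/33=0.70)
Fill: take D (4 @ 133) → take H (21 @ 233) → take C (24 @ 261) → take E (18 @ 185) → take G (27 @ 156) → take B (36 @ 138); 130/130 used.
Total value = 1106.00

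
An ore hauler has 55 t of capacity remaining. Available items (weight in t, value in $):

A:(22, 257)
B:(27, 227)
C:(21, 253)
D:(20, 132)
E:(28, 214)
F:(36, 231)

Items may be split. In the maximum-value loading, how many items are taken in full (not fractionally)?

Ratios (sorted): C 12.05, A 11.68, B 8.41, E 7.64, D 6.60, F 6.42
take C (21 @ 253); take A (22 @ 257); take 12/27 of B → 100.89. Capacity used 55/55.
2 item(s) taken whole; one partial (take 12/27 of B).

2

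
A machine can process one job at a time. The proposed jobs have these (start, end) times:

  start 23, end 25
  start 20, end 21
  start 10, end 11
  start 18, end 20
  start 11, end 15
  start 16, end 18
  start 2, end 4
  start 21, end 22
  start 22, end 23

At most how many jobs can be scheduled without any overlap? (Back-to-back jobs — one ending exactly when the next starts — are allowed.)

Order by finish time; keep every interval that doesn't clash with the previous kept one.
Sorted by end: (2,4)  (10,11)  (11,15)  (16,18)  (18,20)  (20,21)  (21,22)  (22,23)  (23,25)
take (2,4); take (10,11); take (11,15); take (16,18); take (18,20); take (20,21); take (21,22); take (22,23); take (23,25).
Selected 9 jobs.

9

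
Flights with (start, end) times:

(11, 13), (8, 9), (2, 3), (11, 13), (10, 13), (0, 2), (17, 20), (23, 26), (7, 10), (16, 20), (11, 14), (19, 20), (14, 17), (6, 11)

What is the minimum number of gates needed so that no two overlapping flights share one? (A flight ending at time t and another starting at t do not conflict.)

Count concurrent intervals with a sweep; the peak is the room count.
Events (time:±→running): 0:+→1 2:-→0 2:+→1 3:-→0 6:+→1 7:+→2 8:+→3 9:-→2 10:-→1 10:+→2 11:-→1 11:+→2 11:+→3 11:+→4 … peak 4.

4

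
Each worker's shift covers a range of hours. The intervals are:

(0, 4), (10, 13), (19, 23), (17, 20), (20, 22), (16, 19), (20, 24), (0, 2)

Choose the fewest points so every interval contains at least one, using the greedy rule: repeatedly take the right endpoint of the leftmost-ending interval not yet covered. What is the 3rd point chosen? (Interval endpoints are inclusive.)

19

Process intervals by earliest right end; each time one isn't hit yet, stab at its right endpoint.
Sorted: [0,2] [0,4] [10,13] [16,19] [17,20] [20,22] [19,23] [20,24]
{[0,2],[0,4]} hit by 2; {[10,13]} hit by 13; {[16,19],[17,20]} hit by 19; {[20,22],[19,23],[20,24]} hit by 22.
Points: 2, 13, 19, 22 (4 total).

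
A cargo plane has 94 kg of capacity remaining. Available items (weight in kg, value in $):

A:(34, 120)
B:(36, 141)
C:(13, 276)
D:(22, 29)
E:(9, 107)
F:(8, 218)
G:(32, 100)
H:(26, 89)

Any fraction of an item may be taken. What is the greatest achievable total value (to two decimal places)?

840.82

Ratios (sorted): F 27.25, C 21.23, E 11.89, B 3.92, A 3.53, H 3.42, G 3.12, D 1.32
take F (8 @ 218); take C (13 @ 276); take E (9 @ 107); take B (36 @ 141); take 28/34 of A → 98.82. Capacity used 94/94.
Total value = 840.82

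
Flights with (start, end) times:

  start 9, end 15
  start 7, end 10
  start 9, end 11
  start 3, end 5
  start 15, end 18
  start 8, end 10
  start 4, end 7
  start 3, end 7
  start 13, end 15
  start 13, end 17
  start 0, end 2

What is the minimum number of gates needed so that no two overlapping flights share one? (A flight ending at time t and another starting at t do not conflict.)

4

The answer is the maximum number of intervals overlapping at any instant.
Events (time:±→running): 0:+→1 2:-→0 3:+→1 3:+→2 4:+→3 5:-→2 7:-→1 7:-→0 7:+→1 8:+→2 9:+→3 9:+→4 … peak 4.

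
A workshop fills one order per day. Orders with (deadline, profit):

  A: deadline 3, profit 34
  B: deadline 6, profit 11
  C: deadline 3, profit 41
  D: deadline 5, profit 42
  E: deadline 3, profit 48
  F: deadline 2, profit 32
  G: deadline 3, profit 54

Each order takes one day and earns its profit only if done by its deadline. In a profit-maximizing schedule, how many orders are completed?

By profit: G(d3,54), E(d3,48), D(d5,42), C(d3,41), A(d3,34), F(d2,32), B(d6,11)
G→slot 3; E→slot 2; D→slot 5; C→slot 1; A skipped; F skipped; B→slot 6.
5 of 7 scheduled.

5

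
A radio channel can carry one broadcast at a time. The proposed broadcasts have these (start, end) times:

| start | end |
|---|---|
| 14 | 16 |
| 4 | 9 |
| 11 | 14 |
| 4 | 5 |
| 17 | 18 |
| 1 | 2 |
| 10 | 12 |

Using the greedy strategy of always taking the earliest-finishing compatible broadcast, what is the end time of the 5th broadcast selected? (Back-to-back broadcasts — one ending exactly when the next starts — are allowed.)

Sorted by end: (1,2)  (4,5)  (4,9)  (10,12)  (11,14)  (14,16)  (17,18)
take (1,2); take (4,5); take (10,12); skip (11,14); take (14,16); take (17,18).
Selected: (1,2) (4,5) (10,12) (14,16) (17,18)

18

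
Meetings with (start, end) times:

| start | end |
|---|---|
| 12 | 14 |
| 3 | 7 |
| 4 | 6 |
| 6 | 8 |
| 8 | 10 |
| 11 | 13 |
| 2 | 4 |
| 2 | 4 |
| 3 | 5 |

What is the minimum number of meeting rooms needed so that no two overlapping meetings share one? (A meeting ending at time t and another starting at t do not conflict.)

4

The answer is the maximum number of intervals overlapping at any instant.
Events (time:±→running): 2:+→1 2:+→2 3:+→3 3:+→4 … peak 4.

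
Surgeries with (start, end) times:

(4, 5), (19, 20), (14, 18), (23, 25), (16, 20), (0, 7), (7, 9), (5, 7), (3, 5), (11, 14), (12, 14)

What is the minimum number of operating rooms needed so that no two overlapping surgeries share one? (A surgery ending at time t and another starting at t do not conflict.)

3

Events (time:±→running): 0:+→1 3:+→2 4:+→3 … peak 3.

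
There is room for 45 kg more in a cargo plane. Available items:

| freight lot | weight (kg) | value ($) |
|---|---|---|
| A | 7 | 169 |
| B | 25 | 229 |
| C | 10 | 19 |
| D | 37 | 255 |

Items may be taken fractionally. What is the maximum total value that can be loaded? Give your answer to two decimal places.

Greedy by value/weight ratio, highest first.
Order: A (169/7=24.14) > B (229/25=9.16) > D (255/37=6.89) > C (19/10=1.90)
Fill: take A (7 @ 169) → take B (25 @ 229) → take 13/37 of D → 89.59; 45/45 used.
Total value = 487.59

487.59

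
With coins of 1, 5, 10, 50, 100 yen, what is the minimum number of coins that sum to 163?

Use the largest denomination that fits, subtract, and repeat.
163 = 1×100 + 1×50 + 1×10 + 3×1
Total coins = 1 + 1 + 1 + 3 = 6

6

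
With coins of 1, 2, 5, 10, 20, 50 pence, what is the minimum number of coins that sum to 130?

130 = 2×50 + 1×20 + 1×10
Total coins = 2 + 1 + 1 = 4

4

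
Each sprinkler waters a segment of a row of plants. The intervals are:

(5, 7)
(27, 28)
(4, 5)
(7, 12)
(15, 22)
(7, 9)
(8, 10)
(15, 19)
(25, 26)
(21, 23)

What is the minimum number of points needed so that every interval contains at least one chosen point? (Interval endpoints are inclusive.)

6

Sorted: [4,5] [5,7] [7,9] [8,10] [7,12] [15,19] [15,22] [21,23] [25,26] [27,28]
{[4,5],[5,7]} hit by 5; {[7,9],[8,10],[7,12]} hit by 9; {[15,19],[15,22]} hit by 19; {[21,23]} hit by 23; {[25,26]} hit by 26; {[27,28]} hit by 28.
Points: 5, 9, 19, 23, 26, 28 (6 total).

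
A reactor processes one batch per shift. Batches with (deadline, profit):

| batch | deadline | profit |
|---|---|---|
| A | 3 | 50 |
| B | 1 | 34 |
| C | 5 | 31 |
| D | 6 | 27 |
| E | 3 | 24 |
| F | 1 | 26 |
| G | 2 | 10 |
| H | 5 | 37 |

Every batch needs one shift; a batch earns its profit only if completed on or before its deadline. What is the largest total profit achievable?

203

Take jobs in profit order; each goes to the latest open slot no later than its deadline.
Profit order: A=50 H=37 B=34 C=31 D=27 F=26 E=24 G=10
Assign: A→slot 3, H→slot 5, B→slot 1, C→slot 4, D→slot 6, F skipped, E→slot 2, G skipped.
Slots: [1:B] [2:E] [3:A] [4:C] [5:H] [6:D]
Profit = 34 + 24 + 50 + 31 + 37 + 27 = 203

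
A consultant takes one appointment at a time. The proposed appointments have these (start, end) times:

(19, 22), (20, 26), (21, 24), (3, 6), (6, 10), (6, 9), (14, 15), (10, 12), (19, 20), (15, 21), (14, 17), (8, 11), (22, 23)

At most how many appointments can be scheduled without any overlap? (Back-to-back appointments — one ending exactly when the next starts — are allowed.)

Order by finish time; keep every interval that doesn't clash with the previous kept one.
By end time: (3,6), (6,9), (6,10), (8,11), (10,12), (14,15), (14,17), (19,20), (15,21), (19,22), (22,23), (21,24), (20,26).
Pick (3,6); next start ≥ 6 → (6,9); next start ≥ 9 → (10,12); next start ≥ 12 → (14,15); next start ≥ 15 → (19,20); next start ≥ 20 → (22,23).
Selected 6 appointments.

6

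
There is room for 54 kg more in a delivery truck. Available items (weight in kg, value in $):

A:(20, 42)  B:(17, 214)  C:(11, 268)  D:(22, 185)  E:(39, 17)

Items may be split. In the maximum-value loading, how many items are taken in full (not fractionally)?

3

Sort by value per unit weight and fill in that order.
Order: C (268/11=24.36) > B (214/17=12.59) > D (185/22=8.41) > A (42/20=2.10) > E (17/39=0.44)
Fill: take C (11 @ 268) → take B (17 @ 214) → take D (22 @ 185) → take 4/20 of A → 8.40; 54/54 used.
3 item(s) taken whole; one partial (take 4/20 of A).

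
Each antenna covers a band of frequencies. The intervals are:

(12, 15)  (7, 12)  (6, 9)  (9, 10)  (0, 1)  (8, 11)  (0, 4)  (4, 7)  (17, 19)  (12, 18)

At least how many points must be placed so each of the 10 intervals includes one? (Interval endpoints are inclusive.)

Sorted: [0,1] [0,4] [4,7] [6,9] [9,10] [8,11] [7,12] [12,15] [12,18] [17,19]
{[0,1],[0,4]} hit by 1; {[4,7],[6,9]} hit by 7; {[9,10],[8,11],[7,12]} hit by 10; {[12,15],[12,18]} hit by 15; {[17,19]} hit by 19.
Points: 1, 7, 10, 15, 19 (5 total).

5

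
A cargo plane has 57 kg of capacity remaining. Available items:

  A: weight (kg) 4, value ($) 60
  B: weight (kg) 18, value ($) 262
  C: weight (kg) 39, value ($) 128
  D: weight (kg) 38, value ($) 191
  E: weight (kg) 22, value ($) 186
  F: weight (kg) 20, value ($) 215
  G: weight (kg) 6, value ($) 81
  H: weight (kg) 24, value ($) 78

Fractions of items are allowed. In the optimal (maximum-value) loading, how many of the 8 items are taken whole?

Sort by value per unit weight and fill in that order.
Order: A (60/4=15.00) > B (262/18=14.56) > G (81/6=13.50) > F (215/20=10.75) > E (186/22=8.45) > D (191/38=5.03) > C (128/39=3.28) > H (78/24=3.25)
Fill: take A (4 @ 60) → take B (18 @ 262) → take G (6 @ 81) → take F (20 @ 215) → take 9/22 of E → 76.09; 57/57 used.
4 item(s) taken whole; one partial (take 9/22 of E).

4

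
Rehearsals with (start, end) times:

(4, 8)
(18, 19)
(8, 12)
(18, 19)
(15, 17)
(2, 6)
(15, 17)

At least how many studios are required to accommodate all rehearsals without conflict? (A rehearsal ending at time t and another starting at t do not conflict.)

The answer is the maximum number of intervals overlapping at any instant.
starts: [2, 4, 8, 15, 15, 18, 18]
ends:   [6, 8, 12, 17, 17, 19, 19]
s2→1 s4→2  — peak 2.

2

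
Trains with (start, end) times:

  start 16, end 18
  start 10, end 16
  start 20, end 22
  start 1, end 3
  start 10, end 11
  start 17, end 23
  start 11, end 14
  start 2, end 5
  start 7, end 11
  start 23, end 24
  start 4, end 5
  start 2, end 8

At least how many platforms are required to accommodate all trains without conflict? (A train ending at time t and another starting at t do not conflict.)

3

Count concurrent intervals with a sweep; the peak is the room count.
starts: [1, 2, 2, 4, 7, 10, 10, 11, 16, 17, 20, 23]
ends:   [3, 5, 5, 8, 11, 11, 14, 16, 18, 22, 23, 24]
s1→1 s2→2 s2→3  — peak 3.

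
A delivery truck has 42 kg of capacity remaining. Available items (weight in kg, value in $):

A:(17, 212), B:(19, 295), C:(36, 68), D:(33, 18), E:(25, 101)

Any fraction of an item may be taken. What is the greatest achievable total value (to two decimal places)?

531.24

Sort by value per unit weight and fill in that order.
Ratios (sorted): B 15.53, A 12.47, E 4.04, C 1.89, D 0.55
take B (19 @ 295); take A (17 @ 212); take 6/25 of E → 24.24. Capacity used 42/42.
Total value = 531.24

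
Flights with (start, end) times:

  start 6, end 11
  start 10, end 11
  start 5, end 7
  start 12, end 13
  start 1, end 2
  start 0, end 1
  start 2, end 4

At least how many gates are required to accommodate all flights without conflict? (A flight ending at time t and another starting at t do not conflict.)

Count concurrent intervals with a sweep; the peak is the room count.
starts: [0, 1, 2, 5, 6, 10, 12]
ends:   [1, 2, 4, 7, 11, 11, 13]
s0→1 e1→0 s1→1 e2→0 s2→1 e4→0 s5→1 s6→2  — peak 2.

2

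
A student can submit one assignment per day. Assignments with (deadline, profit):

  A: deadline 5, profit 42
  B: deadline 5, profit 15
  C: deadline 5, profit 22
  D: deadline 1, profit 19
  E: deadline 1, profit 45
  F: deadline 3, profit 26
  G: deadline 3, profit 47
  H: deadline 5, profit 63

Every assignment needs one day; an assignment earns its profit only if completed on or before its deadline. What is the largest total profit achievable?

Sort by profit descending; place each in the latest free slot ≤ its deadline.
Profit order: H=63 G=47 E=45 A=42 F=26 C=22 D=19 B=15
Assign: H→slot 5, G→slot 3, E→slot 1, A→slot 4, F→slot 2, C skipped, D skipped, B skipped.
Slots: [1:E] [2:F] [3:G] [4:A] [5:H]
Profit = 45 + 26 + 47 + 42 + 63 = 223

223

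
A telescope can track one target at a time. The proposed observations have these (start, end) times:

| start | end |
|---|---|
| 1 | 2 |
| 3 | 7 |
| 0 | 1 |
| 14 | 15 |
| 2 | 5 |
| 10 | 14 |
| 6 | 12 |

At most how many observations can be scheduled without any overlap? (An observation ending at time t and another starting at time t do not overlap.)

5

By end time: (0,1), (1,2), (2,5), (3,7), (6,12), (10,14), (14,15).
Pick (0,1); next start ≥ 1 → (1,2); next start ≥ 2 → (2,5); next start ≥ 5 → (6,12); next start ≥ 12 → (14,15).
Selected 5 observations.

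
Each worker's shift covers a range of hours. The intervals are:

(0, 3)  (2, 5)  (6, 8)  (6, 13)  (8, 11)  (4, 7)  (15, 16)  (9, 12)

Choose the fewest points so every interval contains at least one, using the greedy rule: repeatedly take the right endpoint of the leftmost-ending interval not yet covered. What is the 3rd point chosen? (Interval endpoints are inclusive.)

Process intervals by earliest right end; each time one isn't hit yet, stab at its right endpoint.
Sorted: [0,3] [2,5] [4,7] [6,8] [8,11] [9,12] [6,13] [15,16]
{[0,3],[2,5]} hit by 3; {[4,7],[6,8]} hit by 7; {[8,11],[9,12],[6,13]} hit by 11; {[15,16]} hit by 16.
Points: 3, 7, 11, 16 (4 total).

11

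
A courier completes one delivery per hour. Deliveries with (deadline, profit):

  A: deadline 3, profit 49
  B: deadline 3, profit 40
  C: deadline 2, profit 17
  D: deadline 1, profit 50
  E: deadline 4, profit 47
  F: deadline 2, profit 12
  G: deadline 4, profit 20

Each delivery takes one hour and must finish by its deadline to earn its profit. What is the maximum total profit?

186

By profit: D(d1,50), A(d3,49), E(d4,47), B(d3,40), G(d4,20), C(d2,17), F(d2,12)
D→slot 1; A→slot 3; E→slot 4; B→slot 2; G skipped; C skipped; F skipped.
Profit = 50 + 40 + 49 + 47 = 186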